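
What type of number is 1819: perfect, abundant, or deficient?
deficient

Proper divisors of 1819: sum = 1 + 17 + 107 = 125
Since 125 < 1819, 1819 is deficient.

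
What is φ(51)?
32

51 = 3 × 17
φ(n) = n × ∏(1 - 1/p) for each prime p dividing n
φ(51) = 51 × (1 - 1/3) × (1 - 1/17) = 32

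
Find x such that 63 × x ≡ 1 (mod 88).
7

gcd(63, 88) = 1, so the inverse exists.
Extended Euclidean algorithm on (88, 63):
88 = 1 × 63 + 25  ⟹  25 = (1)·88 + (-1)·63
63 = 2 × 25 + 13  ⟹  13 = (-2)·88 + (3)·63
25 = 1 × 13 + 12  ⟹  12 = (3)·88 + (-4)·63
13 = 1 × 12 + 1  ⟹  1 = (-5)·88 + (7)·63
So (7)·63 ≡ 1 (mod 88), i.e. 63^(-1) ≡ 7 (mod 88).
Check: 63 × 7 = 441 ≡ 1 (mod 88)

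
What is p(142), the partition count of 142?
18440293320

p(n) counts ways to write n as a sum of positive integers (order ignored).
Euler's pentagonal recurrence: p(k) = p(k-1) + p(k-2) - p(k-5) - p(k-7) + p(k-12) + p(k-15) - ... (offsets j(3j∓1)/2, signs ++--, p(0)=1, p(<0)=0).
DP table for k = 0..141: p(0)=1, p(1)=1, p(2)=2, p(3)=3, p(4)=5, p(5)=7, p(6)=11, p(7)=15, p(8)=22, p(9)=30, p(10)=42, p(11)=56, p(12)=77, p(13)=101, p(14)=135, p(15)=176, p(16)=231, p(17)=297, p(18)=385, p(19)=490, p(20)=627, p(21)=792, p(22)=1002, p(23)=1255, p(24)=1575, p(25)=1958, p(26)=2436, p(27)=3010, p(28)=3718, p(29)=4565, p(30)=5604, p(31)=6842, p(32)=8349, p(33)=10143, p(34)=12310, p(35)=14883, p(36)=17977, p(37)=21637, p(38)=26015, p(39)=31185, p(40)=37338, p(41)=44583, p(42)=53174, p(43)=63261, p(44)=75175, p(45)=89134, p(46)=105558, p(47)=124754, p(48)=147273, p(49)=173525, p(50)=204226, p(51)=239943, p(52)=281589, p(53)=329931, p(54)=386155, p(55)=451276, p(56)=526823, p(57)=614154, p(58)=715220, p(59)=831820, p(60)=966467, p(61)=1121505, p(62)=1300156, p(63)=1505499, p(64)=1741630, p(65)=2012558, p(66)=2323520, p(67)=2679689, p(68)=3087735, p(69)=3554345, p(70)=4087968, p(71)=4697205, p(72)=5392783, p(73)=6185689, p(74)=7089500, p(75)=8118264, p(76)=9289091, p(77)=10619863, p(78)=12132164, p(79)=13848650, p(80)=15796476, p(81)=18004327, p(82)=20506255, p(83)=23338469, p(84)=26543660, p(85)=30167357, p(86)=34262962, p(87)=38887673, p(88)=44108109, p(89)=49995925, p(90)=56634173, p(91)=64112359, p(92)=72533807, p(93)=82010177, p(94)=92669720, p(95)=104651419, p(96)=118114304, p(97)=133230930, p(98)=150198136, p(99)=169229875, p(100)=190569292, p(101)=214481126, p(102)=241265379, p(103)=271248950, p(104)=304801365, p(105)=342325709, p(106)=384276336, p(107)=431149389, p(108)=483502844, p(109)=541946240, p(110)=607163746, p(111)=679903203, p(112)=761002156, p(113)=851376628, p(114)=952050665, p(115)=1064144451, p(116)=1188908248, p(117)=1327710076, p(118)=1482074143, p(119)=1653668665, p(120)=1844349560, p(121)=2056148051, p(122)=2291320912, p(123)=2552338241, p(124)=2841940500, p(125)=3163127352, p(126)=3519222692, p(127)=3913864295, p(128)=4351078600, p(129)=4835271870, p(130)=5371315400, p(131)=5964539504, p(132)=6620830889, p(133)=7346629512, p(134)=8149040695, p(135)=9035836076, p(136)=10015581680, p(137)=11097645016, p(138)=12292341831, p(139)=13610949895, p(140)=15065878135, p(141)=16670689208.
Final step: p(142) = p(141) + p(140) - p(137) - p(135) + p(130) + p(127) - p(120) - p(116) + p(107) + p(102) - p(91) - p(85) + p(72) + p(65) - p(50) - p(42) + p(25) + p(16)
= 16670689208 + 15065878135 - 11097645016 - 9035836076 + 5371315400 + 3913864295 - 1844349560 - 1188908248 + 431149389 + 241265379 - 64112359 - 30167357 + 5392783 + 2012558 - 204226 - 53174 + 1958 + 231
= 18440293320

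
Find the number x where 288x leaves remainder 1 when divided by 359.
91

gcd(288, 359) = 1, so the inverse exists.
Extended Euclidean algorithm on (359, 288):
359 = 1 × 288 + 71  ⟹  71 = (1)·359 + (-1)·288
288 = 4 × 71 + 4  ⟹  4 = (-4)·359 + (5)·288
71 = 17 × 4 + 3  ⟹  3 = (69)·359 + (-86)·288
4 = 1 × 3 + 1  ⟹  1 = (-73)·359 + (91)·288
So (91)·288 ≡ 1 (mod 359), i.e. 288^(-1) ≡ 91 (mod 359).
Check: 288 × 91 = 26208 ≡ 1 (mod 359)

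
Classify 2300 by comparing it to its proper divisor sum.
abundant

Proper divisors of 2300: sum = 1 + 2 + 4 + 5 + 10 + 20 + 23 + 25 + ... + 230 + 460 + 575 + 1150 (17 divisors) = 2908
Since 2908 > 2300, 2300 is abundant.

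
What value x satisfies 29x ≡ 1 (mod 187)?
129

gcd(29, 187) = 1, so the inverse exists.
Extended Euclidean algorithm on (187, 29):
187 = 6 × 29 + 13  ⟹  13 = (1)·187 + (-6)·29
29 = 2 × 13 + 3  ⟹  3 = (-2)·187 + (13)·29
13 = 4 × 3 + 1  ⟹  1 = (9)·187 + (-58)·29
So (-58)·29 ≡ 1 (mod 187), i.e. 29^(-1) ≡ -58 ≡ 129 (mod 187).
Check: 29 × 129 = 3741 ≡ 1 (mod 187)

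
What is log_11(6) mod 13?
11

Baby-step giant-step with step n = ⌈√13⌉ = 4.
Baby steps 11^j mod 13 (j:value) for j=0..3: 0:1, 1:11, 2:4, 3:5.
Giant-step multiplier: 11^(-4) ≡ 11^(12-4) = 11^8 ≡ 9 (mod 13).
Giant steps γ_i = 6·9^i mod 13: γ_0=6, γ_1=2, γ_2=5 (in table at j=3).
x = i·n + j = 2·4 + 3 = 11.
Check: 11^11 ≡ 6 (mod 13).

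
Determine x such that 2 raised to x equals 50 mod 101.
49

Baby-step giant-step with step n = ⌈√101⌉ = 11.
Baby steps 2^j mod 101 (j:value) for j=0..10: 0:1, 1:2, 2:4, 3:8, 4:16, 5:32, 6:64, 7:27, 8:54, 9:7, 10:14.
Giant-step multiplier: 2^(-11) ≡ 2^(100-11) = 2^89 ≡ 83 (mod 101).
Giant steps γ_i = 50·83^i mod 101: γ_0=50, γ_1=9, γ_2=40, γ_3=88, γ_4=32 (in table at j=5).
x = i·n + j = 4·11 + 5 = 49.
Check: 2^49 ≡ 50 (mod 101).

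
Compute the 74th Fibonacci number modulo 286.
179

Matrix identity: Q^n = [[F_(n+1), F_n], [F_n, F_(n-1)]] with Q = [[1,1],[1,0]].
n = 74 = 1001010₂. Square-and-multiply, entries mod 286:
Q^1 = [[1,1],[1,0]]
Q^2 = (Q^1)² = [[2,1],[1,1]]
Q^4 = (Q^2)² = [[5,3],[3,2]]
Q^9 = (Q^4)²·Q = [[55,34],[34,21]]
Q^18 = (Q^9)² = [[177,10],[10,167]]
Q^37 = (Q^18)²·Q = [[263,255],[255,8]]
Q^74 = (Q^37)² = [[60,179],[179,167]]
F_74 mod 286 = Q^74[0][1] = 179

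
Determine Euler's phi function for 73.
72

73 = 73
φ(n) = n × ∏(1 - 1/p) for each prime p dividing n
φ(73) = 73 × (1 - 1/73) = 72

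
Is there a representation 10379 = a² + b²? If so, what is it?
Not possible

Factorization: 10379 = 97 × 107
By Fermat: n is sum of two squares iff every prime p ≡ 3 (mod 4) appears to even power.
Prime(s) ≡ 3 (mod 4) with odd exponent: [(107, 1)]
Therefore 10379 cannot be expressed as a² + b².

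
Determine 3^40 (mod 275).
1

Repeated squaring. Binary of 40 = 101000.
3^1 ≡ 3 (mod 275); 3^2 ≡ 9 (mod 275); 3^4 ≡ 81 (mod 275); 3^8 ≡ 236 (mod 275); 3^16 ≡ 146 (mod 275); 3^32 ≡ 141 (mod 275)
3^40 = 3^8 × 3^32 ≡ 1 (mod 275)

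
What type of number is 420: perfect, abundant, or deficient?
abundant

Proper divisors of 420: sum = 1 + 2 + 3 + 4 + 5 + 6 + 7 + 10 + ... + 84 + 105 + 140 + 210 (23 divisors) = 924
Since 924 > 420, 420 is abundant.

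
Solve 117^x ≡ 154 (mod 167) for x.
40

Baby-step giant-step with step n = ⌈√167⌉ = 13.
Baby steps 117^j mod 167 (j:value) for j=0..12: 0:1, 1:117, 2:162, 3:83, 4:25, 5:86, 6:42, 7:71, 8:124, 9:146, 10:48, 11:105, 12:94.
Giant-step multiplier: 117^(-13) ≡ 117^(166-13) = 117^153 ≡ 160 (mod 167).
Giant steps γ_i = 154·160^i mod 167: γ_0=154, γ_1=91, γ_2=31, γ_3=117 (in table at j=1).
x = i·n + j = 3·13 + 1 = 40.
Check: 117^40 ≡ 154 (mod 167).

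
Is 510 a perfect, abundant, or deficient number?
abundant

Proper divisors of 510: sum = 1 + 2 + 3 + 5 + 6 + 10 + 15 + 17 + 30 + 34 + 51 + 85 + 102 + 170 + 255 = 786
Since 786 > 510, 510 is abundant.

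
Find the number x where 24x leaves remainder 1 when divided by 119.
5

gcd(24, 119) = 1, so the inverse exists.
Extended Euclidean algorithm on (119, 24):
119 = 4 × 24 + 23  ⟹  23 = (1)·119 + (-4)·24
24 = 1 × 23 + 1  ⟹  1 = (-1)·119 + (5)·24
So (5)·24 ≡ 1 (mod 119), i.e. 24^(-1) ≡ 5 (mod 119).
Check: 24 × 5 = 120 ≡ 1 (mod 119)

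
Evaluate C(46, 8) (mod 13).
0

Using Lucas' theorem:
Write n=46 and k=8 in base 13:
n in base 13: [3, 7]
k in base 13: [0, 8]
C(46,8) mod 13 = ∏ C(n_i, k_i) mod 13
Digit binomials (mod 13): C(3,0) = 1; C(7,8) = 0 (k_i > n_i)
Product: 1 × 0 = 0 ≡ 0 (mod 13)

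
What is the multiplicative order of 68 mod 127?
9

127 is prime, so ord(68) divides φ(127) = 126.
Divisors of 126: 1, 2, 3, 6, 7, 9, 14, 18, 21, 42, 63, 126.
Repeated squaring: 68^1 ≡ 68, 68^2 ≡ 52, 68^4 ≡ 37, 68^8 ≡ 99, 68^16 ≡ 22, 68^32 ≡ 103, 68^64 ≡ 68 (mod 127).
Test 68^d mod 127 for each divisor d in increasing order:
68^1 ≡ 68
68^2 ≡ 52
68^3 = 68^2·68^1 ≡ 107
68^6 = 68^4·68^2 ≡ 19
68^7 = 68^4·68^2·68^1 ≡ 22
68^9 = 68^8·68^1 ≡ 1  ← first divisor giving 1
The order is 9.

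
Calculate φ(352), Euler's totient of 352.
160

352 = 2^5 × 11
φ(n) = n × ∏(1 - 1/p) for each prime p dividing n
φ(352) = 352 × (1 - 1/2) × (1 - 1/11) = 160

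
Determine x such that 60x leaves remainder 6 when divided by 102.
x ≡ 12 (mod 17)

gcd(60, 102) = 6, which divides 6, so solutions exist.
Divide through by 6: 10x ≡ 1 (mod 17).
Find 10^(-1) mod 17 by the extended Euclidean algorithm:
17 = 1 × 10 + 7  ⟹  7 = (1)·17 + (-1)·10
10 = 1 × 7 + 3  ⟹  3 = (-1)·17 + (2)·10
7 = 2 × 3 + 1  ⟹  1 = (3)·17 + (-5)·10
So (-5)·10 ≡ 1 (mod 17), i.e. 10^(-1) ≡ -5 ≡ 12 (mod 17).
x ≡ 12 × 1 = 12 ≡ 12 (mod 17).
Check: 60 × 12 = 720 ≡ 6 (mod 102).
x ≡ 12 (mod 17), giving 6 solutions mod 102.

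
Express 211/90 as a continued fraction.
[2; 2, 1, 9, 3]

Euclidean algorithm steps:
211 = 2 × 90 + 31
90 = 2 × 31 + 28
31 = 1 × 28 + 3
28 = 9 × 3 + 1
3 = 3 × 1 + 0
Continued fraction: [2; 2, 1, 9, 3]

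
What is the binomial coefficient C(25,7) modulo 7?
3

Using Lucas' theorem:
Write n=25 and k=7 in base 7:
n in base 7: [3, 4]
k in base 7: [1, 0]
C(25,7) mod 7 = ∏ C(n_i, k_i) mod 7
Digit binomials (mod 7): C(3,1) = 3; C(4,0) = 1
Product: 3 × 1 = 3 ≡ 3 (mod 7)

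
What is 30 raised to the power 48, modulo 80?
0

Repeated squaring. Binary of 48 = 110000.
30^1 ≡ 30 (mod 80); 30^2 ≡ 20 (mod 80); 30^4 ≡ 0 (mod 80); 30^8 ≡ 0 (mod 80); 30^16 ≡ 0 (mod 80); 30^32 ≡ 0 (mod 80)
30^48 = 30^16 × 30^32 ≡ 0 (mod 80)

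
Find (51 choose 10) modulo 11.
0

Using Lucas' theorem:
Write n=51 and k=10 in base 11:
n in base 11: [4, 7]
k in base 11: [0, 10]
C(51,10) mod 11 = ∏ C(n_i, k_i) mod 11
Digit binomials (mod 11): C(4,0) = 1; C(7,10) = 0 (k_i > n_i)
Product: 1 × 0 = 0 ≡ 0 (mod 11)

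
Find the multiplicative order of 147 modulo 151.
30

151 is prime, so ord(147) divides φ(151) = 150.
Divisors of 150: 1, 2, 3, 5, 6, 10, 15, 25, 30, 50, 75, 150.
Repeated squaring: 147^1 ≡ 147, 147^2 ≡ 16, 147^4 ≡ 105, 147^8 ≡ 2, 147^16 ≡ 4, 147^32 ≡ 16, 147^64 ≡ 105, 147^128 ≡ 2 (mod 151).
Test 147^d mod 151 for each divisor d in increasing order:
147^1 ≡ 147
147^2 ≡ 16
147^3 = 147^2·147^1 ≡ 87
147^5 = 147^4·147^1 ≡ 33
147^6 = 147^4·147^2 ≡ 19
147^10 = 147^8·147^2 ≡ 32
147^15 = 147^8·147^4·147^2·147^1 ≡ 150
147^25 = 147^16·147^8·147^1 ≡ 119
147^30 = 147^16·147^8·147^4·147^2 ≡ 1  ← first divisor giving 1
The order is 30.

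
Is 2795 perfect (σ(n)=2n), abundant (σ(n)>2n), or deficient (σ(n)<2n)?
deficient

Proper divisors of 2795: sum = 1 + 5 + 13 + 43 + 65 + 215 + 559 = 901
Since 901 < 2795, 2795 is deficient.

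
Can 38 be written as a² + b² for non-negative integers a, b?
Not possible

Factorization: 38 = 2 × 19
By Fermat: n is sum of two squares iff every prime p ≡ 3 (mod 4) appears to even power.
Prime(s) ≡ 3 (mod 4) with odd exponent: [(19, 1)]
Therefore 38 cannot be expressed as a² + b².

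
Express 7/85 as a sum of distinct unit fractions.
1/13 + 1/185 + 1/40885

Greedy algorithm:
7/85: ceiling(85/7) = 13, use 1/13
6/1105: ceiling(1105/6) = 185, use 1/185
1/40885: ceiling(40885/1) = 40885, use 1/40885
Result: 7/85 = 1/13 + 1/185 + 1/40885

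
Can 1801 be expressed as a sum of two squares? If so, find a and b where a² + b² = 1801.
24² + 35² (a=24, b=35)

Factorization: 1801 = 1801
By Fermat: n is sum of two squares iff every prime p ≡ 3 (mod 4) appears to even power.
All primes ≡ 3 (mod 4) appear to even power.
Search a = 0, 1, 2, … for 1801 - a² a perfect square: first hit at a = 24: 1801 - 576 = 1225 = 35².
1801 = 24² + 35² = 576 + 1225 ✓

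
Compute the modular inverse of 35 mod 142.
69

gcd(35, 142) = 1, so the inverse exists.
Extended Euclidean algorithm on (142, 35):
142 = 4 × 35 + 2  ⟹  2 = (1)·142 + (-4)·35
35 = 17 × 2 + 1  ⟹  1 = (-17)·142 + (69)·35
So (69)·35 ≡ 1 (mod 142), i.e. 35^(-1) ≡ 69 (mod 142).
Check: 35 × 69 = 2415 ≡ 1 (mod 142)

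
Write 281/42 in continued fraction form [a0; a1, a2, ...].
[6; 1, 2, 4, 3]

Euclidean algorithm steps:
281 = 6 × 42 + 29
42 = 1 × 29 + 13
29 = 2 × 13 + 3
13 = 4 × 3 + 1
3 = 3 × 1 + 0
Continued fraction: [6; 1, 2, 4, 3]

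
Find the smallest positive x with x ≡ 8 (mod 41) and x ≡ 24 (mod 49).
1935

Using Chinese Remainder Theorem:
M = 41 × 49 = 2009
M1 = 49, M2 = 41
y1 = 49^(-1) mod 41 = 36
y2 = 41^(-1) mod 49 = 6
x = (8×49×36 + 24×41×6) mod 2009 = 1935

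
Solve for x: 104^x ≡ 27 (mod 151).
93

Baby-step giant-step with step n = ⌈√151⌉ = 13.
Baby steps 104^j mod 151 (j:value) for j=0..12: 0:1, 1:104, 2:95, 3:65, 4:116, 5:135, 6:148, 7:141, 8:17, 9:107, 10:105, 11:48, 12:9.
Giant-step multiplier: 104^(-13) ≡ 104^(150-13) = 104^137 ≡ 146 (mod 151).
Giant steps γ_i = 27·146^i mod 151: γ_0=27, γ_1=16, γ_2=71, γ_3=98, γ_4=114, γ_5=34, γ_6=132, γ_7=95 (in table at j=2).
x = i·n + j = 7·13 + 2 = 93.
Check: 104^93 ≡ 27 (mod 151).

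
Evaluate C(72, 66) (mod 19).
8

Using Lucas' theorem:
Write n=72 and k=66 in base 19:
n in base 19: [3, 15]
k in base 19: [3, 9]
C(72,66) mod 19 = ∏ C(n_i, k_i) mod 19
Digit binomials (mod 19): C(3,3) = 1; C(15,9) = 5005 ≡ 8
Product: 1 × 8 = 8 ≡ 8 (mod 19)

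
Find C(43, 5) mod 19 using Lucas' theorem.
1

Using Lucas' theorem:
Write n=43 and k=5 in base 19:
n in base 19: [2, 5]
k in base 19: [0, 5]
C(43,5) mod 19 = ∏ C(n_i, k_i) mod 19
Digit binomials (mod 19): C(2,0) = 1; C(5,5) = 1
Product: 1 × 1 = 1 ≡ 1 (mod 19)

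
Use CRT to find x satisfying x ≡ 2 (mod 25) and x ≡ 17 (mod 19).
302

Using Chinese Remainder Theorem:
M = 25 × 19 = 475
M1 = 19, M2 = 25
y1 = 19^(-1) mod 25 = 4
y2 = 25^(-1) mod 19 = 16
x = (2×19×4 + 17×25×16) mod 475 = 302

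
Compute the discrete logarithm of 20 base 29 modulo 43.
5

Baby-step giant-step with step n = ⌈√43⌉ = 7.
Baby steps 29^j mod 43 (j:value) for j=0..6: 0:1, 1:29, 2:24, 3:8, 4:17, 5:20, 6:21.
h = 20 is already in the table at j=5, so x = 5.
Check: 29^5 ≡ 20 (mod 43).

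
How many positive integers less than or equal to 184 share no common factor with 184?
88

184 = 2^3 × 23
φ(n) = n × ∏(1 - 1/p) for each prime p dividing n
φ(184) = 184 × (1 - 1/2) × (1 - 1/23) = 88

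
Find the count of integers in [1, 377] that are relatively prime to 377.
336

377 = 13 × 29
φ(n) = n × ∏(1 - 1/p) for each prime p dividing n
φ(377) = 377 × (1 - 1/13) × (1 - 1/29) = 336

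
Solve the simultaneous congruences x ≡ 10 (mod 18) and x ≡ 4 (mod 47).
568

Using Chinese Remainder Theorem:
M = 18 × 47 = 846
M1 = 47, M2 = 18
y1 = 47^(-1) mod 18 = 5
y2 = 18^(-1) mod 47 = 34
x = (10×47×5 + 4×18×34) mod 846 = 568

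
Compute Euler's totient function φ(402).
132

402 = 2 × 3 × 67
φ(n) = n × ∏(1 - 1/p) for each prime p dividing n
φ(402) = 402 × (1 - 1/2) × (1 - 1/3) × (1 - 1/67) = 132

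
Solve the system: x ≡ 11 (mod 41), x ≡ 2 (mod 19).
667

Using Chinese Remainder Theorem:
M = 41 × 19 = 779
M1 = 19, M2 = 41
y1 = 19^(-1) mod 41 = 13
y2 = 41^(-1) mod 19 = 13
x = (11×19×13 + 2×41×13) mod 779 = 667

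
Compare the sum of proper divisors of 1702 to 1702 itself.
deficient

Proper divisors of 1702: sum = 1 + 2 + 23 + 37 + 46 + 74 + 851 = 1034
Since 1034 < 1702, 1702 is deficient.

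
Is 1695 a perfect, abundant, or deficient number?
deficient

Proper divisors of 1695: sum = 1 + 3 + 5 + 15 + 113 + 339 + 565 = 1041
Since 1041 < 1695, 1695 is deficient.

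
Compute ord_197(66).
196

197 is prime, so ord(66) divides φ(197) = 196.
Divisors of 196: 1, 2, 4, 7, 14, 28, 49, 98, 196.
Repeated squaring: 66^1 ≡ 66, 66^2 ≡ 22, 66^4 ≡ 90, 66^8 ≡ 23, 66^16 ≡ 135, 66^32 ≡ 101, 66^64 ≡ 154, 66^128 ≡ 76 (mod 197).
Test 66^d mod 197 for each divisor d in increasing order:
66^1 ≡ 66
66^2 ≡ 22
66^4 ≡ 90
66^7 = 66^4·66^2·66^1 ≡ 69
66^14 = 66^8·66^4·66^2 ≡ 33
66^28 = 66^16·66^8·66^4 ≡ 104
66^49 = 66^32·66^16·66^1 ≡ 14
66^98 = 66^64·66^32·66^2 ≡ 196
66^196 = 66^128·66^64·66^4 ≡ 1  ← first divisor giving 1
The order is 196.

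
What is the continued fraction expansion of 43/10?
[4; 3, 3]

Euclidean algorithm steps:
43 = 4 × 10 + 3
10 = 3 × 3 + 1
3 = 3 × 1 + 0
Continued fraction: [4; 3, 3]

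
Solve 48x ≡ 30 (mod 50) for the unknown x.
x ≡ 10 (mod 25)

gcd(48, 50) = 2, which divides 30, so solutions exist.
Divide through by 2: 24x ≡ 15 (mod 25).
Find 24^(-1) mod 25 by the extended Euclidean algorithm:
25 = 1 × 24 + 1  ⟹  1 = (1)·25 + (-1)·24
So (-1)·24 ≡ 1 (mod 25), i.e. 24^(-1) ≡ -1 ≡ 24 (mod 25).
x ≡ 24 × 15 = 360 ≡ 10 (mod 25).
Check: 48 × 10 = 480 ≡ 30 (mod 50).
x ≡ 10 (mod 25), giving 2 solutions mod 50.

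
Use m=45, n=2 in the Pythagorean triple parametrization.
(2021, 180, 2029)

Euclid's formula: a = m² - n², b = 2mn, c = m² + n²
m = 45, n = 2
a = 45² - 2² = 2025 - 4 = 2021
b = 2 × 45 × 2 = 180
c = 45² + 2² = 2025 + 4 = 2029
Verification: 2021² + 180² = 4084441 + 32400 = 4116841 = 2029² ✓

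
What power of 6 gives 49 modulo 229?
214

Baby-step giant-step with step n = ⌈√229⌉ = 16.
Baby steps 6^j mod 229 (j:value) for j=0..15: 0:1, 1:6, 2:36, 3:216, 4:151, 5:219, 6:169, 7:98, 8:130, 9:93, 10:100, 11:142, 12:165, 13:74, 14:215, 15:145.
Giant-step multiplier: 6^(-16) ≡ 6^(228-16) = 6^212 ≡ 224 (mod 229).
Giant steps γ_i = 49·224^i mod 229: γ_0=49, γ_1=213, γ_2=80, γ_3=58, γ_4=168, γ_5=76, γ_6=78, γ_7=68, γ_8=118, γ_9=97, γ_10=202, γ_11=135, γ_12=12, γ_13=169 (in table at j=6).
x = i·n + j = 13·16 + 6 = 214.
Check: 6^214 ≡ 49 (mod 229).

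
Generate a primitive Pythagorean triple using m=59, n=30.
(2581, 3540, 4381)

Euclid's formula: a = m² - n², b = 2mn, c = m² + n²
m = 59, n = 30
a = 59² - 30² = 3481 - 900 = 2581
b = 2 × 59 × 30 = 3540
c = 59² + 30² = 3481 + 900 = 4381
Verification: 2581² + 3540² = 6661561 + 12531600 = 19193161 = 4381² ✓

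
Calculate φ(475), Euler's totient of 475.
360

475 = 5^2 × 19
φ(n) = n × ∏(1 - 1/p) for each prime p dividing n
φ(475) = 475 × (1 - 1/5) × (1 - 1/19) = 360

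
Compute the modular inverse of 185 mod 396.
137

gcd(185, 396) = 1, so the inverse exists.
Extended Euclidean algorithm on (396, 185):
396 = 2 × 185 + 26  ⟹  26 = (1)·396 + (-2)·185
185 = 7 × 26 + 3  ⟹  3 = (-7)·396 + (15)·185
26 = 8 × 3 + 2  ⟹  2 = (57)·396 + (-122)·185
3 = 1 × 2 + 1  ⟹  1 = (-64)·396 + (137)·185
So (137)·185 ≡ 1 (mod 396), i.e. 185^(-1) ≡ 137 (mod 396).
Check: 185 × 137 = 25345 ≡ 1 (mod 396)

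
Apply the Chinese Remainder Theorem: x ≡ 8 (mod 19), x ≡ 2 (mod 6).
8

Using Chinese Remainder Theorem:
M = 19 × 6 = 114
M1 = 6, M2 = 19
y1 = 6^(-1) mod 19 = 16
y2 = 19^(-1) mod 6 = 1
x = (8×6×16 + 2×19×1) mod 114 = 8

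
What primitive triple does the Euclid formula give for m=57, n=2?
(3245, 228, 3253)

Euclid's formula: a = m² - n², b = 2mn, c = m² + n²
m = 57, n = 2
a = 57² - 2² = 3249 - 4 = 3245
b = 2 × 57 × 2 = 228
c = 57² + 2² = 3249 + 4 = 3253
Verification: 3245² + 228² = 10530025 + 51984 = 10582009 = 3253² ✓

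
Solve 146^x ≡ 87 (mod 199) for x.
169

Baby-step giant-step with step n = ⌈√199⌉ = 15.
Baby steps 146^j mod 199 (j:value) for j=0..14: 0:1, 1:146, 2:23, 3:174, 4:131, 5:22, 6:28, 7:108, 8:47, 9:96, 10:86, 11:19, 12:187, 13:39, 14:122.
Giant-step multiplier: 146^(-15) ≡ 146^(198-15) = 146^183 ≡ 67 (mod 199).
Giant steps γ_i = 87·67^i mod 199: γ_0=87, γ_1=58, γ_2=105, γ_3=70, γ_4=113, γ_5=9, γ_6=6, γ_7=4, γ_8=69, γ_9=46, γ_10=97, γ_11=131 (in table at j=4).
x = i·n + j = 11·15 + 4 = 169.
Check: 146^169 ≡ 87 (mod 199).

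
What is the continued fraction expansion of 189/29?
[6; 1, 1, 14]

Euclidean algorithm steps:
189 = 6 × 29 + 15
29 = 1 × 15 + 14
15 = 1 × 14 + 1
14 = 14 × 1 + 0
Continued fraction: [6; 1, 1, 14]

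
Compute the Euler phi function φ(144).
48

144 = 2^4 × 3^2
φ(n) = n × ∏(1 - 1/p) for each prime p dividing n
φ(144) = 144 × (1 - 1/2) × (1 - 1/3) = 48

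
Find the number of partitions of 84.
26543660

p(n) counts ways to write n as a sum of positive integers (order ignored).
Euler's pentagonal recurrence: p(k) = p(k-1) + p(k-2) - p(k-5) - p(k-7) + p(k-12) + p(k-15) - ... (offsets j(3j∓1)/2, signs ++--, p(0)=1, p(<0)=0).
DP table for k = 0..83: p(0)=1, p(1)=1, p(2)=2, p(3)=3, p(4)=5, p(5)=7, p(6)=11, p(7)=15, p(8)=22, p(9)=30, p(10)=42, p(11)=56, p(12)=77, p(13)=101, p(14)=135, p(15)=176, p(16)=231, p(17)=297, p(18)=385, p(19)=490, p(20)=627, p(21)=792, p(22)=1002, p(23)=1255, p(24)=1575, p(25)=1958, p(26)=2436, p(27)=3010, p(28)=3718, p(29)=4565, p(30)=5604, p(31)=6842, p(32)=8349, p(33)=10143, p(34)=12310, p(35)=14883, p(36)=17977, p(37)=21637, p(38)=26015, p(39)=31185, p(40)=37338, p(41)=44583, p(42)=53174, p(43)=63261, p(44)=75175, p(45)=89134, p(46)=105558, p(47)=124754, p(48)=147273, p(49)=173525, p(50)=204226, p(51)=239943, p(52)=281589, p(53)=329931, p(54)=386155, p(55)=451276, p(56)=526823, p(57)=614154, p(58)=715220, p(59)=831820, p(60)=966467, p(61)=1121505, p(62)=1300156, p(63)=1505499, p(64)=1741630, p(65)=2012558, p(66)=2323520, p(67)=2679689, p(68)=3087735, p(69)=3554345, p(70)=4087968, p(71)=4697205, p(72)=5392783, p(73)=6185689, p(74)=7089500, p(75)=8118264, p(76)=9289091, p(77)=10619863, p(78)=12132164, p(79)=13848650, p(80)=15796476, p(81)=18004327, p(82)=20506255, p(83)=23338469.
Final step: p(84) = p(83) + p(82) - p(79) - p(77) + p(72) + p(69) - p(62) - p(58) + p(49) + p(44) - p(33) - p(27) + p(14) + p(7)
= 23338469 + 20506255 - 13848650 - 10619863 + 5392783 + 3554345 - 1300156 - 715220 + 173525 + 75175 - 10143 - 3010 + 135 + 15
= 26543660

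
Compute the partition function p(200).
3972999029388

p(n) counts ways to write n as a sum of positive integers (order ignored).
Euler's pentagonal recurrence: p(k) = p(k-1) + p(k-2) - p(k-5) - p(k-7) + p(k-12) + p(k-15) - ... (offsets j(3j∓1)/2, signs ++--, p(0)=1, p(<0)=0).
DP table for k = 0..199: p(0)=1, p(1)=1, p(2)=2, p(3)=3, p(4)=5, p(5)=7, p(6)=11, p(7)=15, p(8)=22, p(9)=30, p(10)=42, p(11)=56, p(12)=77, p(13)=101, p(14)=135, p(15)=176, p(16)=231, p(17)=297, p(18)=385, p(19)=490, p(20)=627, p(21)=792, p(22)=1002, p(23)=1255, p(24)=1575, p(25)=1958, p(26)=2436, p(27)=3010, p(28)=3718, p(29)=4565, p(30)=5604, p(31)=6842, p(32)=8349, p(33)=10143, p(34)=12310, p(35)=14883, p(36)=17977, p(37)=21637, p(38)=26015, p(39)=31185, p(40)=37338, p(41)=44583, p(42)=53174, p(43)=63261, p(44)=75175, p(45)=89134, p(46)=105558, p(47)=124754, p(48)=147273, p(49)=173525, p(50)=204226, p(51)=239943, p(52)=281589, p(53)=329931, p(54)=386155, p(55)=451276, p(56)=526823, p(57)=614154, p(58)=715220, p(59)=831820, p(60)=966467, p(61)=1121505, p(62)=1300156, p(63)=1505499, p(64)=1741630, p(65)=2012558, p(66)=2323520, p(67)=2679689, p(68)=3087735, p(69)=3554345, p(70)=4087968, p(71)=4697205, p(72)=5392783, p(73)=6185689, p(74)=7089500, p(75)=8118264, p(76)=9289091, p(77)=10619863, p(78)=12132164, p(79)=13848650, p(80)=15796476, p(81)=18004327, p(82)=20506255, p(83)=23338469, p(84)=26543660, p(85)=30167357, p(86)=34262962, p(87)=38887673, p(88)=44108109, p(89)=49995925, p(90)=56634173, p(91)=64112359, p(92)=72533807, p(93)=82010177, p(94)=92669720, p(95)=104651419, p(96)=118114304, p(97)=133230930, p(98)=150198136, p(99)=169229875, p(100)=190569292, p(101)=214481126, p(102)=241265379, p(103)=271248950, p(104)=304801365, p(105)=342325709, p(106)=384276336, p(107)=431149389, p(108)=483502844, p(109)=541946240, p(110)=607163746, p(111)=679903203, p(112)=761002156, p(113)=851376628, p(114)=952050665, p(115)=1064144451, p(116)=1188908248, p(117)=1327710076, p(118)=1482074143, p(119)=1653668665, p(120)=1844349560, p(121)=2056148051, p(122)=2291320912, p(123)=2552338241, p(124)=2841940500, p(125)=3163127352, p(126)=3519222692, p(127)=3913864295, p(128)=4351078600, p(129)=4835271870, p(130)=5371315400, p(131)=5964539504, p(132)=6620830889, p(133)=7346629512, p(134)=8149040695, p(135)=9035836076, p(136)=10015581680, p(137)=11097645016, p(138)=12292341831, p(139)=13610949895, p(140)=15065878135, p(141)=16670689208, p(142)=18440293320, p(143)=20390982757, p(144)=22540654445, p(145)=24908858009, p(146)=27517052599, p(147)=30388671978, p(148)=33549419497, p(149)=37027355200, p(150)=40853235313, p(151)=45060624582, p(152)=49686288421, p(153)=54770336324, p(154)=60356673280, p(155)=66493182097, p(156)=73232243759, p(157)=80630964769, p(158)=88751778802, p(159)=97662728555, p(160)=107438159466, p(161)=118159068427, p(162)=129913904637, p(163)=142798995930, p(164)=156919475295, p(165)=172389800255, p(166)=189334822579, p(167)=207890420102, p(168)=228204732751, p(169)=250438925115, p(170)=274768617130, p(171)=301384802048, p(172)=330495499613, p(173)=362326859895, p(174)=397125074750, p(175)=435157697830, p(176)=476715857290, p(177)=522115831195, p(178)=571701605655, p(179)=625846753120, p(180)=684957390936, p(181)=749474411781, p(182)=819876908323, p(183)=896684817527, p(184)=980462880430, p(185)=1071823774337, p(186)=1171432692373, p(187)=1280011042268, p(188)=1398341745571, p(189)=1527273599625, p(190)=1667727404093, p(191)=1820701100652, p(192)=1987276856363, p(193)=2168627105469, p(194)=2366022741845, p(195)=2580840212973, p(196)=2814570987591, p(197)=3068829878530, p(198)=3345365983698, p(199)=3646072432125.
Final step: p(200) = p(199) + p(198) - p(195) - p(193) + p(188) + p(185) - p(178) - p(174) + p(165) + p(160) - p(149) - p(143) + p(130) + p(123) - p(108) - p(100) + p(83) + p(74) - p(55) - p(45) + p(24) + p(13)
= 3646072432125 + 3345365983698 - 2580840212973 - 2168627105469 + 1398341745571 + 1071823774337 - 571701605655 - 397125074750 + 172389800255 + 107438159466 - 37027355200 - 20390982757 + 5371315400 + 2552338241 - 483502844 - 190569292 + 23338469 + 7089500 - 451276 - 89134 + 1575 + 101
= 3972999029388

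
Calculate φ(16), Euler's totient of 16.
8

16 = 2^4
φ(n) = n × ∏(1 - 1/p) for each prime p dividing n
φ(16) = 16 × (1 - 1/2) = 8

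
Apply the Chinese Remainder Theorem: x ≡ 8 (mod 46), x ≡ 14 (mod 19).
698

Using Chinese Remainder Theorem:
M = 46 × 19 = 874
M1 = 19, M2 = 46
y1 = 19^(-1) mod 46 = 17
y2 = 46^(-1) mod 19 = 12
x = (8×19×17 + 14×46×12) mod 874 = 698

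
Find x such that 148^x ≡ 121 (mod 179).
78

Baby-step giant-step with step n = ⌈√179⌉ = 14.
Baby steps 148^j mod 179 (j:value) for j=0..13: 0:1, 1:148, 2:66, 3:102, 4:60, 5:109, 6:22, 7:34, 8:20, 9:96, 10:67, 11:71, 12:126, 13:32.
Giant-step multiplier: 148^(-14) ≡ 148^(178-14) = 148^164 ≡ 155 (mod 179).
Giant steps γ_i = 121·155^i mod 179: γ_0=121, γ_1=139, γ_2=65, γ_3=51, γ_4=29, γ_5=20 (in table at j=8).
x = i·n + j = 5·14 + 8 = 78.
Check: 148^78 ≡ 121 (mod 179).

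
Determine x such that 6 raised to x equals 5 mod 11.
6

Baby-step giant-step with step n = ⌈√11⌉ = 4.
Baby steps 6^j mod 11 (j:value) for j=0..3: 0:1, 1:6, 2:3, 3:7.
Giant-step multiplier: 6^(-4) ≡ 6^(10-4) = 6^6 ≡ 5 (mod 11).
Giant steps γ_i = 5·5^i mod 11: γ_0=5, γ_1=3 (in table at j=2).
x = i·n + j = 1·4 + 2 = 6.
Check: 6^6 ≡ 5 (mod 11).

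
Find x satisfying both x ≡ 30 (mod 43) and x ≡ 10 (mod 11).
417

Using Chinese Remainder Theorem:
M = 43 × 11 = 473
M1 = 11, M2 = 43
y1 = 11^(-1) mod 43 = 4
y2 = 43^(-1) mod 11 = 10
x = (30×11×4 + 10×43×10) mod 473 = 417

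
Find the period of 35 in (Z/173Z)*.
86

173 is prime, so ord(35) divides φ(173) = 172.
Divisors of 172: 1, 2, 4, 43, 86, 172.
Repeated squaring: 35^1 ≡ 35, 35^2 ≡ 14, 35^4 ≡ 23, 35^8 ≡ 10, 35^16 ≡ 100, 35^32 ≡ 139, 35^64 ≡ 118, 35^128 ≡ 84 (mod 173).
Test 35^d mod 173 for each divisor d in increasing order:
35^1 ≡ 35
35^2 ≡ 14
35^4 ≡ 23
35^43 = 35^32·35^8·35^2·35^1 ≡ 172
35^86 = 35^64·35^16·35^4·35^2 ≡ 1  ← first divisor giving 1
The order is 86.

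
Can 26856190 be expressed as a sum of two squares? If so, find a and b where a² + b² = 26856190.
Not possible

Factorization: 26856190 = 2 × 5 × 139^3
By Fermat: n is sum of two squares iff every prime p ≡ 3 (mod 4) appears to even power.
Prime(s) ≡ 3 (mod 4) with odd exponent: [(139, 3)]
Therefore 26856190 cannot be expressed as a² + b².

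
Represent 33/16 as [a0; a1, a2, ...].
[2; 16]

Euclidean algorithm steps:
33 = 2 × 16 + 1
16 = 16 × 1 + 0
Continued fraction: [2; 16]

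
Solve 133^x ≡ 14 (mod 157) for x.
12

Baby-step giant-step with step n = ⌈√157⌉ = 13.
Baby steps 133^j mod 157 (j:value) for j=0..12: 0:1, 1:133, 2:105, 3:149, 4:35, 5:102, 6:64, 7:34, 8:126, 9:116, 10:42, 11:91, 12:14.
h = 14 is already in the table at j=12, so x = 12.
Check: 133^12 ≡ 14 (mod 157).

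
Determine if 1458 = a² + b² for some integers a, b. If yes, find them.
27² + 27² (a=27, b=27)

Factorization: 1458 = 2 × 3^6
By Fermat: n is sum of two squares iff every prime p ≡ 3 (mod 4) appears to even power.
All primes ≡ 3 (mod 4) appear to even power.
Search a = 0, 1, 2, … for 1458 - a² a perfect square: first hit at a = 27: 1458 - 729 = 729 = 27².
1458 = 27² + 27² = 729 + 729 ✓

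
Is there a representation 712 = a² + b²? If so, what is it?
6² + 26² (a=6, b=26)

Factorization: 712 = 2^3 × 89
By Fermat: n is sum of two squares iff every prime p ≡ 3 (mod 4) appears to even power.
All primes ≡ 3 (mod 4) appear to even power.
Search a = 0, 1, 2, … for 712 - a² a perfect square: first hit at a = 6: 712 - 36 = 676 = 26².
712 = 6² + 26² = 36 + 676 ✓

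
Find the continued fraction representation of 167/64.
[2; 1, 1, 1, 1, 3, 1, 2]

Euclidean algorithm steps:
167 = 2 × 64 + 39
64 = 1 × 39 + 25
39 = 1 × 25 + 14
25 = 1 × 14 + 11
14 = 1 × 11 + 3
11 = 3 × 3 + 2
3 = 1 × 2 + 1
2 = 2 × 1 + 0
Continued fraction: [2; 1, 1, 1, 1, 3, 1, 2]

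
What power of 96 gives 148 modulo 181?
148

Baby-step giant-step with step n = ⌈√181⌉ = 14.
Baby steps 96^j mod 181 (j:value) for j=0..13: 0:1, 1:96, 2:166, 3:8, 4:44, 5:61, 6:64, 7:171, 8:126, 9:150, 10:101, 11:103, 12:114, 13:84.
Giant-step multiplier: 96^(-14) ≡ 96^(180-14) = 96^166 ≡ 143 (mod 181).
Giant steps γ_i = 148·143^i mod 181: γ_0=148, γ_1=168, γ_2=132, γ_3=52, γ_4=15, γ_5=154, γ_6=121, γ_7=108, γ_8=59, γ_9=111, γ_10=126 (in table at j=8).
x = i·n + j = 10·14 + 8 = 148.
Check: 96^148 ≡ 148 (mod 181).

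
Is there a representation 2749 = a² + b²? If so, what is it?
30² + 43² (a=30, b=43)

Factorization: 2749 = 2749
By Fermat: n is sum of two squares iff every prime p ≡ 3 (mod 4) appears to even power.
All primes ≡ 3 (mod 4) appear to even power.
Search a = 0, 1, 2, … for 2749 - a² a perfect square: first hit at a = 30: 2749 - 900 = 1849 = 43².
2749 = 30² + 43² = 900 + 1849 ✓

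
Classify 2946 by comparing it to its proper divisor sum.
abundant

Proper divisors of 2946: sum = 1 + 2 + 3 + 6 + 491 + 982 + 1473 = 2958
Since 2958 > 2946, 2946 is abundant.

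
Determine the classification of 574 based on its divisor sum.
deficient

Proper divisors of 574: sum = 1 + 2 + 7 + 14 + 41 + 82 + 287 = 434
Since 434 < 574, 574 is deficient.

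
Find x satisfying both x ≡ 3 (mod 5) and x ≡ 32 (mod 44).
208

Using Chinese Remainder Theorem:
M = 5 × 44 = 220
M1 = 44, M2 = 5
y1 = 44^(-1) mod 5 = 4
y2 = 5^(-1) mod 44 = 9
x = (3×44×4 + 32×5×9) mod 220 = 208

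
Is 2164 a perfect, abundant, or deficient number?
deficient

Proper divisors of 2164: sum = 1 + 2 + 4 + 541 + 1082 = 1630
Since 1630 < 2164, 2164 is deficient.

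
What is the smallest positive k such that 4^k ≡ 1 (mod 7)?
3

7 is prime, so ord(4) divides φ(7) = 6.
Divisors of 6: 1, 2, 3, 6.
Repeated squaring: 4^1 ≡ 4, 4^2 ≡ 2, 4^4 ≡ 4 (mod 7).
Test 4^d mod 7 for each divisor d in increasing order:
4^1 ≡ 4
4^2 ≡ 2
4^3 = 4^2·4^1 ≡ 1  ← first divisor giving 1
The order is 3.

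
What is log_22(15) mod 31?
3

Baby-step giant-step with step n = ⌈√31⌉ = 6.
Baby steps 22^j mod 31 (j:value) for j=0..5: 0:1, 1:22, 2:19, 3:15, 4:20, 5:6.
h = 15 is already in the table at j=3, so x = 3.
Check: 22^3 ≡ 15 (mod 31).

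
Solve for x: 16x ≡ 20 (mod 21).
x ≡ 17 (mod 21)

gcd(16, 21) = 1, which divides 20, so solutions exist.
Find 16^(-1) mod 21 by the extended Euclidean algorithm:
21 = 1 × 16 + 5  ⟹  5 = (1)·21 + (-1)·16
16 = 3 × 5 + 1  ⟹  1 = (-3)·21 + (4)·16
So (4)·16 ≡ 1 (mod 21), i.e. 16^(-1) ≡ 4 (mod 21).
x ≡ 4 × 20 = 80 ≡ 17 (mod 21).
Check: 16 × 17 = 272 ≡ 20 (mod 21).
Unique solution: x ≡ 17 (mod 21)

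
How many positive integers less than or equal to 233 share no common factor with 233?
232

233 = 233
φ(n) = n × ∏(1 - 1/p) for each prime p dividing n
φ(233) = 233 × (1 - 1/233) = 232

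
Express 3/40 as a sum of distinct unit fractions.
1/14 + 1/280

Greedy algorithm:
3/40: ceiling(40/3) = 14, use 1/14
1/280: ceiling(280/1) = 280, use 1/280
Result: 3/40 = 1/14 + 1/280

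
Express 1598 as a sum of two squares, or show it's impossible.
Not possible

Factorization: 1598 = 2 × 17 × 47
By Fermat: n is sum of two squares iff every prime p ≡ 3 (mod 4) appears to even power.
Prime(s) ≡ 3 (mod 4) with odd exponent: [(47, 1)]
Therefore 1598 cannot be expressed as a² + b².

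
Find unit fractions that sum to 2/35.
1/18 + 1/630

Greedy algorithm:
2/35: ceiling(35/2) = 18, use 1/18
1/630: ceiling(630/1) = 630, use 1/630
Result: 2/35 = 1/18 + 1/630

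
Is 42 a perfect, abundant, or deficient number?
abundant

Proper divisors of 42: sum = 1 + 2 + 3 + 6 + 7 + 14 + 21 = 54
Since 54 > 42, 42 is abundant.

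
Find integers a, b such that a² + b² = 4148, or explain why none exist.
28² + 58² (a=28, b=58)

Factorization: 4148 = 2^2 × 17 × 61
By Fermat: n is sum of two squares iff every prime p ≡ 3 (mod 4) appears to even power.
All primes ≡ 3 (mod 4) appear to even power.
Search a = 0, 1, 2, … for 4148 - a² a perfect square: first hit at a = 28: 4148 - 784 = 3364 = 58².
4148 = 28² + 58² = 784 + 3364 ✓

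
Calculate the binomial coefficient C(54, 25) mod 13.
0

Using Lucas' theorem:
Write n=54 and k=25 in base 13:
n in base 13: [4, 2]
k in base 13: [1, 12]
C(54,25) mod 13 = ∏ C(n_i, k_i) mod 13
Digit binomials (mod 13): C(4,1) = 4; C(2,12) = 0 (k_i > n_i)
Product: 4 × 0 = 0 ≡ 0 (mod 13)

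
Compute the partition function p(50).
204226

p(n) counts ways to write n as a sum of positive integers (order ignored).
Euler's pentagonal recurrence: p(k) = p(k-1) + p(k-2) - p(k-5) - p(k-7) + p(k-12) + p(k-15) - ... (offsets j(3j∓1)/2, signs ++--, p(0)=1, p(<0)=0).
DP table for k = 0..49: p(0)=1, p(1)=1, p(2)=2, p(3)=3, p(4)=5, p(5)=7, p(6)=11, p(7)=15, p(8)=22, p(9)=30, p(10)=42, p(11)=56, p(12)=77, p(13)=101, p(14)=135, p(15)=176, p(16)=231, p(17)=297, p(18)=385, p(19)=490, p(20)=627, p(21)=792, p(22)=1002, p(23)=1255, p(24)=1575, p(25)=1958, p(26)=2436, p(27)=3010, p(28)=3718, p(29)=4565, p(30)=5604, p(31)=6842, p(32)=8349, p(33)=10143, p(34)=12310, p(35)=14883, p(36)=17977, p(37)=21637, p(38)=26015, p(39)=31185, p(40)=37338, p(41)=44583, p(42)=53174, p(43)=63261, p(44)=75175, p(45)=89134, p(46)=105558, p(47)=124754, p(48)=147273, p(49)=173525.
Final step: p(50) = p(49) + p(48) - p(45) - p(43) + p(38) + p(35) - p(28) - p(24) + p(15) + p(10)
= 173525 + 147273 - 89134 - 63261 + 26015 + 14883 - 3718 - 1575 + 176 + 42
= 204226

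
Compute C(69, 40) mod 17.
0

Using Lucas' theorem:
Write n=69 and k=40 in base 17:
n in base 17: [4, 1]
k in base 17: [2, 6]
C(69,40) mod 17 = ∏ C(n_i, k_i) mod 17
Digit binomials (mod 17): C(4,2) = 6; C(1,6) = 0 (k_i > n_i)
Product: 6 × 0 = 0 ≡ 0 (mod 17)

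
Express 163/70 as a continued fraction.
[2; 3, 23]

Euclidean algorithm steps:
163 = 2 × 70 + 23
70 = 3 × 23 + 1
23 = 23 × 1 + 0
Continued fraction: [2; 3, 23]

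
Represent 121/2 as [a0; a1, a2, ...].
[60; 2]

Euclidean algorithm steps:
121 = 60 × 2 + 1
2 = 2 × 1 + 0
Continued fraction: [60; 2]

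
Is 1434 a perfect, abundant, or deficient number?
abundant

Proper divisors of 1434: sum = 1 + 2 + 3 + 6 + 239 + 478 + 717 = 1446
Since 1446 > 1434, 1434 is abundant.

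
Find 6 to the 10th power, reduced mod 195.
186

Repeated squaring. Binary of 10 = 1010.
6^1 ≡ 6 (mod 195); 6^2 ≡ 36 (mod 195); 6^4 ≡ 126 (mod 195); 6^8 ≡ 81 (mod 195)
6^10 = 6^2 × 6^8 ≡ 186 (mod 195)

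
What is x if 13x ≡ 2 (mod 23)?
x ≡ 9 (mod 23)

gcd(13, 23) = 1, which divides 2, so solutions exist.
Find 13^(-1) mod 23 by the extended Euclidean algorithm:
23 = 1 × 13 + 10  ⟹  10 = (1)·23 + (-1)·13
13 = 1 × 10 + 3  ⟹  3 = (-1)·23 + (2)·13
10 = 3 × 3 + 1  ⟹  1 = (4)·23 + (-7)·13
So (-7)·13 ≡ 1 (mod 23), i.e. 13^(-1) ≡ -7 ≡ 16 (mod 23).
x ≡ 16 × 2 = 32 ≡ 9 (mod 23).
Check: 13 × 9 = 117 ≡ 2 (mod 23).
Unique solution: x ≡ 9 (mod 23)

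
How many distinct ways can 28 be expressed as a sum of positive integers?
3718

p(n) counts ways to write n as a sum of positive integers (order ignored).
Euler's pentagonal recurrence: p(k) = p(k-1) + p(k-2) - p(k-5) - p(k-7) + p(k-12) + p(k-15) - ... (offsets j(3j∓1)/2, signs ++--, p(0)=1, p(<0)=0).
DP table for k = 0..27: p(0)=1, p(1)=1, p(2)=2, p(3)=3, p(4)=5, p(5)=7, p(6)=11, p(7)=15, p(8)=22, p(9)=30, p(10)=42, p(11)=56, p(12)=77, p(13)=101, p(14)=135, p(15)=176, p(16)=231, p(17)=297, p(18)=385, p(19)=490, p(20)=627, p(21)=792, p(22)=1002, p(23)=1255, p(24)=1575, p(25)=1958, p(26)=2436, p(27)=3010.
Final step: p(28) = p(27) + p(26) - p(23) - p(21) + p(16) + p(13) - p(6) - p(2)
= 3010 + 2436 - 1255 - 792 + 231 + 101 - 11 - 2
= 3718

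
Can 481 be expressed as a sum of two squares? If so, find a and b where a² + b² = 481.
9² + 20² (a=9, b=20)

Factorization: 481 = 13 × 37
By Fermat: n is sum of two squares iff every prime p ≡ 3 (mod 4) appears to even power.
All primes ≡ 3 (mod 4) appear to even power.
Search a = 0, 1, 2, … for 481 - a² a perfect square: first hit at a = 9: 481 - 81 = 400 = 20².
481 = 9² + 20² = 81 + 400 ✓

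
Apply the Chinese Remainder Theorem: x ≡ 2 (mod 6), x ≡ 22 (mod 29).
80

Using Chinese Remainder Theorem:
M = 6 × 29 = 174
M1 = 29, M2 = 6
y1 = 29^(-1) mod 6 = 5
y2 = 6^(-1) mod 29 = 5
x = (2×29×5 + 22×6×5) mod 174 = 80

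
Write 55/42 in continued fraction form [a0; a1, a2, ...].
[1; 3, 4, 3]

Euclidean algorithm steps:
55 = 1 × 42 + 13
42 = 3 × 13 + 3
13 = 4 × 3 + 1
3 = 3 × 1 + 0
Continued fraction: [1; 3, 4, 3]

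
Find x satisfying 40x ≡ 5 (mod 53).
x ≡ 20 (mod 53)

gcd(40, 53) = 1, which divides 5, so solutions exist.
Find 40^(-1) mod 53 by the extended Euclidean algorithm:
53 = 1 × 40 + 13  ⟹  13 = (1)·53 + (-1)·40
40 = 3 × 13 + 1  ⟹  1 = (-3)·53 + (4)·40
So (4)·40 ≡ 1 (mod 53), i.e. 40^(-1) ≡ 4 (mod 53).
x ≡ 4 × 5 = 20 ≡ 20 (mod 53).
Check: 40 × 20 = 800 ≡ 5 (mod 53).
Unique solution: x ≡ 20 (mod 53)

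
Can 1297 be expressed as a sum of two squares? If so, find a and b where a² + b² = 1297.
1² + 36² (a=1, b=36)

Factorization: 1297 = 1297
By Fermat: n is sum of two squares iff every prime p ≡ 3 (mod 4) appears to even power.
All primes ≡ 3 (mod 4) appear to even power.
Search a = 0, 1, 2, … for 1297 - a² a perfect square: first hit at a = 1: 1297 - 1 = 1296 = 36².
1297 = 1² + 36² = 1 + 1296 ✓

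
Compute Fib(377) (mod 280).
237

Matrix identity: Q^n = [[F_(n+1), F_n], [F_n, F_(n-1)]] with Q = [[1,1],[1,0]].
n = 377 = 101111001₂. Square-and-multiply, entries mod 280:
Q^1 = [[1,1],[1,0]]
Q^2 = (Q^1)² = [[2,1],[1,1]]
Q^5 = (Q^2)²·Q = [[8,5],[5,3]]
Q^11 = (Q^5)²·Q = [[144,89],[89,55]]
Q^23 = (Q^11)²·Q = [[168,97],[97,71]]
Q^47 = (Q^23)²·Q = [[56,113],[113,223]]
Q^94 = (Q^47)² = [[225,167],[167,58]]
Q^188 = (Q^94)² = [[114,221],[221,173]]
Q^377 = (Q^188)²·Q = [[104,237],[237,147]]
F_377 mod 280 = Q^377[0][1] = 237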